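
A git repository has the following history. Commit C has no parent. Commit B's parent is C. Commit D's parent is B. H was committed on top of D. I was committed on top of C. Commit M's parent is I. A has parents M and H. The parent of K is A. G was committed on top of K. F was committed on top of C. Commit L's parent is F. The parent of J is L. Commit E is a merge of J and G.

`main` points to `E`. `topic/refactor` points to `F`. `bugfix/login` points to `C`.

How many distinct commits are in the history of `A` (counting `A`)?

Walking parent pointers from A: reachable set = {A, B, C, D, H, I, M}.
That is 7 commits.

7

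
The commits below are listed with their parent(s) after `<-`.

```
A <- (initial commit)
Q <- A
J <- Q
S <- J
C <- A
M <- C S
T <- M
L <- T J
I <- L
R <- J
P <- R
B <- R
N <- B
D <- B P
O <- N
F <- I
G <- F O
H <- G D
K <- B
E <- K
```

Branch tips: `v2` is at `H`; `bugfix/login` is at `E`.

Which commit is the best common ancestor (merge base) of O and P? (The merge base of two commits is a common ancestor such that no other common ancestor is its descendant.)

Ancestors of O: {A, B, J, N, O, Q, R}.
Ancestors of P: {A, J, P, Q, R}.
Common ancestors: {A, J, Q, R}.
Among these, R is not an ancestor of any other common ancestor — it is the merge base.

R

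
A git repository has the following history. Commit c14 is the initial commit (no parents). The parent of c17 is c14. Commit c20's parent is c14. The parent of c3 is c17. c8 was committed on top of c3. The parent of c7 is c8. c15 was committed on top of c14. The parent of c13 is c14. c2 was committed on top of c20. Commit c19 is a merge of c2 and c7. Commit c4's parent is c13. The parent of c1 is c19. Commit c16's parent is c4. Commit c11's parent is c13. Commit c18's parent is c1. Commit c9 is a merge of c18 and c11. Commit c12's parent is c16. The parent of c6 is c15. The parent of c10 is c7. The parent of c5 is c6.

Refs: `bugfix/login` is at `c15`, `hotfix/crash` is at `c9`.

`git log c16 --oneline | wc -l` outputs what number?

Walking parent pointers from c16: reachable set = {c13, c14, c16, c4}.
That is 4 commits.

4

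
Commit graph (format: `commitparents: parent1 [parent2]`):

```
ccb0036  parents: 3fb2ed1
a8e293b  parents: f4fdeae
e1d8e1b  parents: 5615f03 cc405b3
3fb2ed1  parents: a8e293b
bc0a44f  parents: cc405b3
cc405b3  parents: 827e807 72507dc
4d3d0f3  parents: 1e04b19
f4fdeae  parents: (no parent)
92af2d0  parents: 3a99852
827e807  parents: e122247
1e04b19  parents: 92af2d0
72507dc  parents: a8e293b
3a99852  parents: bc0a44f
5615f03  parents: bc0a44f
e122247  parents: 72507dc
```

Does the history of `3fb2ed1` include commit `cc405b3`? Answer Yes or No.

No

Ancestors of 3fb2ed1: {3fb2ed1, a8e293b, f4fdeae}.
cc405b3 is not in that set, so it is not an ancestor of 3fb2ed1.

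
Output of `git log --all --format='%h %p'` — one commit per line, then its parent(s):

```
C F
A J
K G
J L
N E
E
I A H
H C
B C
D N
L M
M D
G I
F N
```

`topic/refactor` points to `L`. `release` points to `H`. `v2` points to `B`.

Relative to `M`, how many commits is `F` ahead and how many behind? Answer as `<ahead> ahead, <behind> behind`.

1 ahead, 2 behind

Reachable from F: {E, F, N}.
Reachable from M: {D, E, M, N}.
Only in F's history (ahead): {F} — 1.
Only in M's history (behind): {D, M} — 2.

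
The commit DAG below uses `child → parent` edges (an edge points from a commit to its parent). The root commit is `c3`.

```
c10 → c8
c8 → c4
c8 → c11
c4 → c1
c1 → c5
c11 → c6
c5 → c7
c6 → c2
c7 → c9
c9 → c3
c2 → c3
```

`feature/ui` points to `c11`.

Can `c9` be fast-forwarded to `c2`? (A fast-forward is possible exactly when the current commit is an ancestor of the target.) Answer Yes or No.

A fast-forward from c9 to c2 is possible iff c9 is an ancestor of c2.
Ancestors of c2: {c2, c3}.
c9 is not among them, so fast-forward is not possible.

No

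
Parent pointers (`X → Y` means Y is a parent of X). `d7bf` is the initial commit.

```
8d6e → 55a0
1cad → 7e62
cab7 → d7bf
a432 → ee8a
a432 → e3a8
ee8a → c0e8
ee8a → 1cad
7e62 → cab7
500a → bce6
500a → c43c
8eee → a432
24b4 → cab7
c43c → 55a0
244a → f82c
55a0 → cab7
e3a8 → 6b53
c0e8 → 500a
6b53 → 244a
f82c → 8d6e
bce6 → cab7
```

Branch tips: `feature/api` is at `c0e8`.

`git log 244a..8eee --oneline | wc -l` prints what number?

Reachable from 8eee: {1cad, 244a, 500a, 55a0, 6b53, 7e62, 8d6e, 8eee, a432, bce6, c0e8, c43c, cab7, d7bf, e3a8, ee8a, f82c}.
Reachable from 244a: {244a, 55a0, 8d6e, cab7, d7bf, f82c}.
In 8eee's history but not 244a's: {1cad, 500a, 6b53, 7e62, 8eee, a432, bce6, c0e8, c43c, e3a8, ee8a} — 11 commits.

11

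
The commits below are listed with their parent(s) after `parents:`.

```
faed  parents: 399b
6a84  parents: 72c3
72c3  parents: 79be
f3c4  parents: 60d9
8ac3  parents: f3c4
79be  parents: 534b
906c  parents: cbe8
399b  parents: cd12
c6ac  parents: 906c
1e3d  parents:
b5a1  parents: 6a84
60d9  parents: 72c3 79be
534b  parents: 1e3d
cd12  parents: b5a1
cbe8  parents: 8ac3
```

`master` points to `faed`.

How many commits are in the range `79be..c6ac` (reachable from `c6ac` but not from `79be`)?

7

Reachable from c6ac: {1e3d, 534b, 60d9, 72c3, 79be, 8ac3, 906c, c6ac, cbe8, f3c4}.
Reachable from 79be: {1e3d, 534b, 79be}.
In c6ac's history but not 79be's: {60d9, 72c3, 8ac3, 906c, c6ac, cbe8, f3c4} — 7 commits.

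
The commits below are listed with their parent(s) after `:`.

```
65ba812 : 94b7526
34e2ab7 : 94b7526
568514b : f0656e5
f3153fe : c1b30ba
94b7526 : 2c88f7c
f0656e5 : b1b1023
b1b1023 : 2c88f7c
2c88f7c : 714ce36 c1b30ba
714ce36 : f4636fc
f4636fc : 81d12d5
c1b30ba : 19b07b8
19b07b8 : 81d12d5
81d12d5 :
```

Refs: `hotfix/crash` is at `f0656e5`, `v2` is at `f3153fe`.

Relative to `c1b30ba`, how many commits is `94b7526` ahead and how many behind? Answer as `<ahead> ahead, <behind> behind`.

Reachable from 94b7526: {19b07b8, 2c88f7c, 714ce36, 81d12d5, 94b7526, c1b30ba, f4636fc}.
Reachable from c1b30ba: {19b07b8, 81d12d5, c1b30ba}.
Only in 94b7526's history (ahead): {2c88f7c, 714ce36, 94b7526, f4636fc} — 4.
Only in c1b30ba's history (behind): {} — 0.

4 ahead, 0 behind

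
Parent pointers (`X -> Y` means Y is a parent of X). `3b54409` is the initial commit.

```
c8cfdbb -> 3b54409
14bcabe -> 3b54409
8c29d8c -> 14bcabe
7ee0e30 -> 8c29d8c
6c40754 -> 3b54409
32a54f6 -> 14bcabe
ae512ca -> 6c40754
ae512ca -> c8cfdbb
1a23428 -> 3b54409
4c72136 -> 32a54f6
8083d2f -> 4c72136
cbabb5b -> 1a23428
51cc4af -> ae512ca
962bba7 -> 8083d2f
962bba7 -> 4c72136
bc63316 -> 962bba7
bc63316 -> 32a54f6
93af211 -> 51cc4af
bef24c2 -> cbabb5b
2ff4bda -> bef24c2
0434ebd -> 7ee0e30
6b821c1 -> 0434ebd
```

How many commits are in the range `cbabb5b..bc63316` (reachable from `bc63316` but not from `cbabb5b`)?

Reachable from bc63316: {14bcabe, 32a54f6, 3b54409, 4c72136, 8083d2f, 962bba7, bc63316}.
Reachable from cbabb5b: {1a23428, 3b54409, cbabb5b}.
In bc63316's history but not cbabb5b's: {14bcabe, 32a54f6, 4c72136, 8083d2f, 962bba7, bc63316} — 6 commits.

6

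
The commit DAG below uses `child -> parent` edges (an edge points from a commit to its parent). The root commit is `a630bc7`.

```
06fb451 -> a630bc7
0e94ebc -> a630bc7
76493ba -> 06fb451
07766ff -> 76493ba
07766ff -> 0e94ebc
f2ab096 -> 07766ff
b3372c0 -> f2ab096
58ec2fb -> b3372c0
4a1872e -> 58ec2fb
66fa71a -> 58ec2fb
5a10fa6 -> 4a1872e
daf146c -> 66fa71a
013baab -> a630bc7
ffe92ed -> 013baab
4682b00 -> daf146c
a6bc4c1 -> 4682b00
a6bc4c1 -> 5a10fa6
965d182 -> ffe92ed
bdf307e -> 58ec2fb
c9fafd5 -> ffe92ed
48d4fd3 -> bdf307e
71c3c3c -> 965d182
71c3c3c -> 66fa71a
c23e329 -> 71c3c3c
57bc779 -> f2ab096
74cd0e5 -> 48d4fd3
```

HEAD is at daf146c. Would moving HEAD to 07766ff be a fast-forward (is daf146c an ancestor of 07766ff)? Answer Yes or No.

No

A fast-forward from daf146c to 07766ff is possible iff daf146c is an ancestor of 07766ff.
Ancestors of 07766ff: {06fb451, 07766ff, 0e94ebc, 76493ba, a630bc7}.
daf146c is not among them, so fast-forward is not possible.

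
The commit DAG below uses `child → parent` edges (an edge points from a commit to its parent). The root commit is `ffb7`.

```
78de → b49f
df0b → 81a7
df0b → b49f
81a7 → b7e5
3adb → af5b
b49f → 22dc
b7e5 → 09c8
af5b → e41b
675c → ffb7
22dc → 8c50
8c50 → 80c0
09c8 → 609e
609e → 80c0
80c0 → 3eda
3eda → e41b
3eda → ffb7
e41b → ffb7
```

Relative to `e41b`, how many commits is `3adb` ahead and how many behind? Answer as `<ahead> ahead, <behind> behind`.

Reachable from 3adb: {3adb, af5b, e41b, ffb7}.
Reachable from e41b: {e41b, ffb7}.
Only in 3adb's history (ahead): {3adb, af5b} — 2.
Only in e41b's history (behind): {} — 0.

2 ahead, 0 behind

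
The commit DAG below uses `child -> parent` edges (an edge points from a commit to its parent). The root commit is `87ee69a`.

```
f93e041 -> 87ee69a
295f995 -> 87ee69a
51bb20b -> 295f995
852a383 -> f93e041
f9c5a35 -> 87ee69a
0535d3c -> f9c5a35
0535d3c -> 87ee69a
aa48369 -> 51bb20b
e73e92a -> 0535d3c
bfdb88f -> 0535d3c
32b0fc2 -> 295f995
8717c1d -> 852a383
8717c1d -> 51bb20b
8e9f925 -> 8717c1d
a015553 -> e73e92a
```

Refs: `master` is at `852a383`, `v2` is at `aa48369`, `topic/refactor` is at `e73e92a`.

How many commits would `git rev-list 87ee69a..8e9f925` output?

6

Reachable from 8e9f925: {295f995, 51bb20b, 852a383, 8717c1d, 87ee69a, 8e9f925, f93e041}.
Reachable from 87ee69a: {87ee69a}.
In 8e9f925's history but not 87ee69a's: {295f995, 51bb20b, 852a383, 8717c1d, 8e9f925, f93e041} — 6 commits.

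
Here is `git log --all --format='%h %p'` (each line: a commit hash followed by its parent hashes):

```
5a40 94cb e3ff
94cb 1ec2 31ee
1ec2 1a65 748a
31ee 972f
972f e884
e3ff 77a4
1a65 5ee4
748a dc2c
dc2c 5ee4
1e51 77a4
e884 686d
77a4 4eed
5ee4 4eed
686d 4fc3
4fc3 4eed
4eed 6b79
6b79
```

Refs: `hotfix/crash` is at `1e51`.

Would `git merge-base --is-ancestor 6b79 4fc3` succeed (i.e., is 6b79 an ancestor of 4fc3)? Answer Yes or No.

Ancestors of 4fc3 (commits reachable by following parents): {4eed, 4fc3, 6b79}.
6b79 is in that set, so it is an ancestor of 4fc3.

Yes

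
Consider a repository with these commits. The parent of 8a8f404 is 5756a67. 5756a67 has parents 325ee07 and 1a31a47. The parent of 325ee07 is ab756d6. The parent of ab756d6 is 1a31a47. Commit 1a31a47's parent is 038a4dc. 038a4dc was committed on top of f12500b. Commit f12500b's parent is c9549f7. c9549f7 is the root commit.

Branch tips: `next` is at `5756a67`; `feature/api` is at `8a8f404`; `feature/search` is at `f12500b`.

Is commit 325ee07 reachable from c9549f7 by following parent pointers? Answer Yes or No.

No

Ancestors of c9549f7: {c9549f7}.
325ee07 is not in that set, so it is not an ancestor of c9549f7.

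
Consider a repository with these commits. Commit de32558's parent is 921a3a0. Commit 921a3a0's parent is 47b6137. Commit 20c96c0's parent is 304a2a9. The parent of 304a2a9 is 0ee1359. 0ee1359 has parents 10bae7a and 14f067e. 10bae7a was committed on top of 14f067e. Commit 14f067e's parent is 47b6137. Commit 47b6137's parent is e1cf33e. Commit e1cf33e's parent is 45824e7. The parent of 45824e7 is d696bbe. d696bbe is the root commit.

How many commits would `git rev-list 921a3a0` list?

5

Walking parent pointers from 921a3a0: reachable set = {45824e7, 47b6137, 921a3a0, d696bbe, e1cf33e}.
That is 5 commits.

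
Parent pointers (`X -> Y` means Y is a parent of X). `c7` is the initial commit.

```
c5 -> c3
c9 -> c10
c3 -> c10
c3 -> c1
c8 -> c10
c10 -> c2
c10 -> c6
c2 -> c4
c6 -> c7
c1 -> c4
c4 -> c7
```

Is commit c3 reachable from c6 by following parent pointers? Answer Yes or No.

Ancestors of c6: {c6, c7}.
c3 is not in that set, so it is not an ancestor of c6.

No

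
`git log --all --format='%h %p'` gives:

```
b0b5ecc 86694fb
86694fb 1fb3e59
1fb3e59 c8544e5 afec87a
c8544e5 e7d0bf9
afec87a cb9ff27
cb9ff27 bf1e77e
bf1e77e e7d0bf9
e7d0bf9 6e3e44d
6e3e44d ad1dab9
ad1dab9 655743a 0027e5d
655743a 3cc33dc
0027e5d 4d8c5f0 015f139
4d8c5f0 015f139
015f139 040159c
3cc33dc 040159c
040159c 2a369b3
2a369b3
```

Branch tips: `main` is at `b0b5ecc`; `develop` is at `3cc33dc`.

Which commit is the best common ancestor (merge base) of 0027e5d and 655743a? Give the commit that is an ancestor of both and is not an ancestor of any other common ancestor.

Ancestors of 0027e5d: {0027e5d, 015f139, 040159c, 2a369b3, 4d8c5f0}.
Ancestors of 655743a: {040159c, 2a369b3, 3cc33dc, 655743a}.
Common ancestors: {040159c, 2a369b3}.
Among these, 040159c is not an ancestor of any other common ancestor — it is the merge base.

040159c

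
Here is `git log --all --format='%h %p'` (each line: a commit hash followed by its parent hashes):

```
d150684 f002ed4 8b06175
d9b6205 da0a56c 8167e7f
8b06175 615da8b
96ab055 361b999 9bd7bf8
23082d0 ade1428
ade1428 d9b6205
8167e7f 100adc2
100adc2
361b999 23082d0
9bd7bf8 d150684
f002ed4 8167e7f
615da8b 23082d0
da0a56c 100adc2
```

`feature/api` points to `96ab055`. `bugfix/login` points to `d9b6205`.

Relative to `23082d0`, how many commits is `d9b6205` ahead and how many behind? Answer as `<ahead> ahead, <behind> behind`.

Reachable from d9b6205: {100adc2, 8167e7f, d9b6205, da0a56c}.
Reachable from 23082d0: {100adc2, 23082d0, 8167e7f, ade1428, d9b6205, da0a56c}.
Only in d9b6205's history (ahead): {} — 0.
Only in 23082d0's history (behind): {23082d0, ade1428} — 2.

0 ahead, 2 behind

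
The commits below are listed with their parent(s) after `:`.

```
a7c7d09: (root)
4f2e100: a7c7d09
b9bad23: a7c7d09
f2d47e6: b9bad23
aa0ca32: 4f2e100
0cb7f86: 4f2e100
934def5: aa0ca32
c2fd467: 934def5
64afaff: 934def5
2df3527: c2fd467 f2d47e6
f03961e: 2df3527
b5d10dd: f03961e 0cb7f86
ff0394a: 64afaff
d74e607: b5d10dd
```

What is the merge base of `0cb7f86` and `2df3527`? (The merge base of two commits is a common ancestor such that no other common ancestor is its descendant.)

Ancestors of 0cb7f86: {0cb7f86, 4f2e100, a7c7d09}.
Ancestors of 2df3527: {2df3527, 4f2e100, 934def5, a7c7d09, aa0ca32, b9bad23, c2fd467, f2d47e6}.
Common ancestors: {4f2e100, a7c7d09}.
Among these, 4f2e100 is not an ancestor of any other common ancestor — it is the merge base.

4f2e100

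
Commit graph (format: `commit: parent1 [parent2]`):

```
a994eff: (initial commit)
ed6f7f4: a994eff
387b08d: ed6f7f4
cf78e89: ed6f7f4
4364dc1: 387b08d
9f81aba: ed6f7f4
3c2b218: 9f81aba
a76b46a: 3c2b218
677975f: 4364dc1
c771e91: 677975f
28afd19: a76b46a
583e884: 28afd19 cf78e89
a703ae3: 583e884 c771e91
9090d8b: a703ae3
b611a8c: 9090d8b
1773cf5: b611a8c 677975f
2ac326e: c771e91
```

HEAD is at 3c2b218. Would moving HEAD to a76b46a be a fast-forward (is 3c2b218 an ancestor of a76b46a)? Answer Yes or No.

A fast-forward from 3c2b218 to a76b46a is possible iff 3c2b218 is an ancestor of a76b46a.
Ancestors of a76b46a: {3c2b218, 9f81aba, a76b46a, a994eff, ed6f7f4}.
3c2b218 is among them, so fast-forward is possible.

Yes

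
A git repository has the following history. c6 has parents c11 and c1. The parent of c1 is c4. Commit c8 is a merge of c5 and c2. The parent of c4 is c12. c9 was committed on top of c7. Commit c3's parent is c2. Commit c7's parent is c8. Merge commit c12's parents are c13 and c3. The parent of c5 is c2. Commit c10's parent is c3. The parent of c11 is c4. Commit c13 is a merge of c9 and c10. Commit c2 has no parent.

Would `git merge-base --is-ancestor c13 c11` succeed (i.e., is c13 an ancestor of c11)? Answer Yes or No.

Yes

Ancestors of c11 (commits reachable by following parents): {c10, c11, c12, c13, c2, c3, c4, c5, c7, c8, c9}.
c13 is in that set, so it is an ancestor of c11.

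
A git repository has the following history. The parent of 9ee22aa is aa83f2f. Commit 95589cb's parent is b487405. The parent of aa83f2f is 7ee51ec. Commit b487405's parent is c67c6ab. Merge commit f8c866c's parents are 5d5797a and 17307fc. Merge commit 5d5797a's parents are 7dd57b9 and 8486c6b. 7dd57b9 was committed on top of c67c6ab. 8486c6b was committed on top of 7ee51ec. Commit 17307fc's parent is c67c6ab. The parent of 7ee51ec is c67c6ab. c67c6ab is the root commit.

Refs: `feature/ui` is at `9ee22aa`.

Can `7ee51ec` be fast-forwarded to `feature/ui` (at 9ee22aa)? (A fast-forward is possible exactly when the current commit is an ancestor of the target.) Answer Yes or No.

A fast-forward from 7ee51ec to 9ee22aa is possible iff 7ee51ec is an ancestor of 9ee22aa.
Ancestors of 9ee22aa: {7ee51ec, 9ee22aa, aa83f2f, c67c6ab}.
7ee51ec is among them, so fast-forward is possible.

Yes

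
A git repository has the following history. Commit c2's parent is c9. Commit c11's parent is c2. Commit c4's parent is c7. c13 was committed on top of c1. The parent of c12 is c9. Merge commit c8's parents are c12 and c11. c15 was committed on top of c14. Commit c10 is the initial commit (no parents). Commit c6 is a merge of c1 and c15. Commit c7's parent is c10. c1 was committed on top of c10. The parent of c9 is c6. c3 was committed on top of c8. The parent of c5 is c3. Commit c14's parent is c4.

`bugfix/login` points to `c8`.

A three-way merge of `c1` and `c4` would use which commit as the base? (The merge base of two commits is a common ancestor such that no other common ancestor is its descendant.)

Ancestors of c1: {c1, c10}.
Ancestors of c4: {c10, c4, c7}.
Common ancestors: {c10}.
The only common ancestor is c10, so it is the merge base.

c10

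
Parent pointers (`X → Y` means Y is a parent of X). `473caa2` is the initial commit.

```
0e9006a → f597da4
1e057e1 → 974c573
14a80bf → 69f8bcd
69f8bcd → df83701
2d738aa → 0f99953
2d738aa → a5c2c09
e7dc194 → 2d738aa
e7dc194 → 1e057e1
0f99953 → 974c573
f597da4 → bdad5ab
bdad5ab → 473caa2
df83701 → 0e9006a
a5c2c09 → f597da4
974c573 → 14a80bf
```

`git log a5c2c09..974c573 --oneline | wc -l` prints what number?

5

Reachable from 974c573: {0e9006a, 14a80bf, 473caa2, 69f8bcd, 974c573, bdad5ab, df83701, f597da4}.
Reachable from a5c2c09: {473caa2, a5c2c09, bdad5ab, f597da4}.
In 974c573's history but not a5c2c09's: {0e9006a, 14a80bf, 69f8bcd, 974c573, df83701} — 5 commits.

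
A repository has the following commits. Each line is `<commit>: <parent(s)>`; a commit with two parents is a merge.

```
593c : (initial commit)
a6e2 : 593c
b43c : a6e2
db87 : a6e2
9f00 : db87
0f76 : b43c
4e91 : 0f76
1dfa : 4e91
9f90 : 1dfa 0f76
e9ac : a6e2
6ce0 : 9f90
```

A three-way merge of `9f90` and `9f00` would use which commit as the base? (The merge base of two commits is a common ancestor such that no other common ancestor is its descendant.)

Ancestors of 9f90: {0f76, 1dfa, 4e91, 593c, 9f90, a6e2, b43c}.
Ancestors of 9f00: {593c, 9f00, a6e2, db87}.
Common ancestors: {593c, a6e2}.
Among these, a6e2 is not an ancestor of any other common ancestor — it is the merge base.

a6e2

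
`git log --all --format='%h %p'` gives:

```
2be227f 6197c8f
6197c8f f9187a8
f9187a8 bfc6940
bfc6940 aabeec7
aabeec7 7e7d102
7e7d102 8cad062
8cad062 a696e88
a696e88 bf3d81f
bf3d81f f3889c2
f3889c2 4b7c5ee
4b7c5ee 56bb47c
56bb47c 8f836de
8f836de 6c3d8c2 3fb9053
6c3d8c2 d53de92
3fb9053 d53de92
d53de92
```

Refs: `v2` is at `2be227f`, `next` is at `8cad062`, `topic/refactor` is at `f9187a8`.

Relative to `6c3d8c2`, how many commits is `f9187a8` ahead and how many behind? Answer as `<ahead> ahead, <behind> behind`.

12 ahead, 0 behind

Reachable from f9187a8: {3fb9053, 4b7c5ee, 56bb47c, 6c3d8c2, 7e7d102, 8cad062, 8f836de, a696e88, aabeec7, bf3d81f, bfc6940, d53de92, f3889c2, f9187a8}.
Reachable from 6c3d8c2: {6c3d8c2, d53de92}.
Only in f9187a8's history (ahead): {3fb9053, 4b7c5ee, 56bb47c, 7e7d102, 8cad062, 8f836de, a696e88, aabeec7, bf3d81f, bfc6940, f3889c2, f9187a8} — 12.
Only in 6c3d8c2's history (behind): {} — 0.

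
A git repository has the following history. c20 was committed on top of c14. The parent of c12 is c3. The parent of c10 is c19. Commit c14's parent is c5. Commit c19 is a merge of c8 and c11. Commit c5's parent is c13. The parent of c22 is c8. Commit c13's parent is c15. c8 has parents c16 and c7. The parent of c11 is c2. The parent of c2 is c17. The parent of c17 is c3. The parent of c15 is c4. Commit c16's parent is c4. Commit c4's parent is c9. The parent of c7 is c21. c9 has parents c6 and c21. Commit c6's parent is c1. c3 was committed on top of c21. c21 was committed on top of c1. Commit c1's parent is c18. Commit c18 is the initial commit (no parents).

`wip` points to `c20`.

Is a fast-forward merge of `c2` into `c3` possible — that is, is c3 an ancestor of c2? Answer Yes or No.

A fast-forward from c3 to c2 is possible iff c3 is an ancestor of c2.
Ancestors of c2: {c1, c17, c18, c2, c21, c3}.
c3 is among them, so fast-forward is possible.

Yes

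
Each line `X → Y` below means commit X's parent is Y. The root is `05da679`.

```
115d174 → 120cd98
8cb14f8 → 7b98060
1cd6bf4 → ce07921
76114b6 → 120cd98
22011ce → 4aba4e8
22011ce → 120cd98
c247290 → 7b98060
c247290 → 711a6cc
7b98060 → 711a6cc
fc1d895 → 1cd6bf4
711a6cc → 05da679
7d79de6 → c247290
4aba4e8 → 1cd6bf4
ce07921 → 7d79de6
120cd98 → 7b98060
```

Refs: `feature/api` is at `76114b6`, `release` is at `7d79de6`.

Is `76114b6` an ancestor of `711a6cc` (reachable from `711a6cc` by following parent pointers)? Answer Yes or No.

Ancestors of 711a6cc: {05da679, 711a6cc}.
76114b6 is not in that set, so it is not an ancestor of 711a6cc.

No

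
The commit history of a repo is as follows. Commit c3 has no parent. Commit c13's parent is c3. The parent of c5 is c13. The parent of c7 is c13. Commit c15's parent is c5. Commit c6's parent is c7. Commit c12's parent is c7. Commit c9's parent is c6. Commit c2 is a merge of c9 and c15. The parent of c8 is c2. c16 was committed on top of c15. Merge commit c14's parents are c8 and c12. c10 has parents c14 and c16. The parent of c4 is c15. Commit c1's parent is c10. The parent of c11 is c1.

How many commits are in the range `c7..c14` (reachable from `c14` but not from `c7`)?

8

Reachable from c14: {c12, c13, c14, c15, c2, c3, c5, c6, c7, c8, c9}.
Reachable from c7: {c13, c3, c7}.
In c14's history but not c7's: {c12, c14, c15, c2, c5, c6, c8, c9} — 8 commits.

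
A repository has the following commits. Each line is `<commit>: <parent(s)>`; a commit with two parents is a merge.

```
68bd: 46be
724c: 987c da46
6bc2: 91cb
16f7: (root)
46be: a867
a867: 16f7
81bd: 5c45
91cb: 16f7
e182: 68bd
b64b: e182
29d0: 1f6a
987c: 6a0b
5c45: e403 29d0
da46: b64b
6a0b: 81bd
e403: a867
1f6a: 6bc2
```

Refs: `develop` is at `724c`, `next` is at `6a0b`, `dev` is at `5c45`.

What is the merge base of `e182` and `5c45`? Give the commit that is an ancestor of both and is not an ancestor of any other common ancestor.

a867

Ancestors of e182: {16f7, 46be, 68bd, a867, e182}.
Ancestors of 5c45: {16f7, 1f6a, 29d0, 5c45, 6bc2, 91cb, a867, e403}.
Common ancestors: {16f7, a867}.
Among these, a867 is not an ancestor of any other common ancestor — it is the merge base.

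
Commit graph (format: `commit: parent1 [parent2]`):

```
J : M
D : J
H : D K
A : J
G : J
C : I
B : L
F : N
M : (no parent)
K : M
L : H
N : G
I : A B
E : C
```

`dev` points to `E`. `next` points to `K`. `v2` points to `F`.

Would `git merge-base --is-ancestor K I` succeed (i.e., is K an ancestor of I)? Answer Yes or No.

Ancestors of I (commits reachable by following parents): {A, B, D, H, I, J, K, L, M}.
K is in that set, so it is an ancestor of I.

Yes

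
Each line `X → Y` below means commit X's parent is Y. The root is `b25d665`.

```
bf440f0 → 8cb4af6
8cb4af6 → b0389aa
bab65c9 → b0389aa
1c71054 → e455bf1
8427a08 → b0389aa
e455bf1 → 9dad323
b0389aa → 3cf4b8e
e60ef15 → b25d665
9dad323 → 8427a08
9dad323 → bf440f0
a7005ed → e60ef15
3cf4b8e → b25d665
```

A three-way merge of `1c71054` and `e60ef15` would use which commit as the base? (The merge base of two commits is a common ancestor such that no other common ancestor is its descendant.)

b25d665

Ancestors of 1c71054: {1c71054, 3cf4b8e, 8427a08, 8cb4af6, 9dad323, b0389aa, b25d665, bf440f0, e455bf1}.
Ancestors of e60ef15: {b25d665, e60ef15}.
Common ancestors: {b25d665}.
The only common ancestor is b25d665, so it is the merge base.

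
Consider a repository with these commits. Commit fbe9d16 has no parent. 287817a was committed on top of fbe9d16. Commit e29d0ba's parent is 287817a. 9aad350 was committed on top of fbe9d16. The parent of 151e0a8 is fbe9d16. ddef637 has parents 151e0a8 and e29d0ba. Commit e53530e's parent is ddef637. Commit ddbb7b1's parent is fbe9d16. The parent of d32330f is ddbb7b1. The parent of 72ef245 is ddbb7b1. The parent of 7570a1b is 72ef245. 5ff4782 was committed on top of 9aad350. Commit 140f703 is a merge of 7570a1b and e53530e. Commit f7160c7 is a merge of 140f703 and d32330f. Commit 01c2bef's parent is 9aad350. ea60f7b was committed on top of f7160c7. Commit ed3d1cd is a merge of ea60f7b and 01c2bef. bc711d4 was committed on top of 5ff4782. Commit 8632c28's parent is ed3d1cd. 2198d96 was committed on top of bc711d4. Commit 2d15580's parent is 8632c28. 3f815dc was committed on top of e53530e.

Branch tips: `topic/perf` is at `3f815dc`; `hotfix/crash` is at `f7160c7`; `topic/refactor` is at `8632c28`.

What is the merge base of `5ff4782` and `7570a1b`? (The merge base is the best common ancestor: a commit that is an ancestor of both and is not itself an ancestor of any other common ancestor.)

fbe9d16

Ancestors of 5ff4782: {5ff4782, 9aad350, fbe9d16}.
Ancestors of 7570a1b: {72ef245, 7570a1b, ddbb7b1, fbe9d16}.
Common ancestors: {fbe9d16}.
The only common ancestor is fbe9d16, so it is the merge base.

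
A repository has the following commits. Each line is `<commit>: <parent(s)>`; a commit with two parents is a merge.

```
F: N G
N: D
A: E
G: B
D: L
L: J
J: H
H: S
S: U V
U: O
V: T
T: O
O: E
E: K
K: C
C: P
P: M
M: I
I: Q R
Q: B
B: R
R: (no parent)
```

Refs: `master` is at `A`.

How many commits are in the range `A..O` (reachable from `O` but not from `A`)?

Reachable from O: {B, C, E, I, K, M, O, P, Q, R}.
Reachable from A: {A, B, C, E, I, K, M, P, Q, R}.
In O's history but not A's: {O} — 1 commit.

1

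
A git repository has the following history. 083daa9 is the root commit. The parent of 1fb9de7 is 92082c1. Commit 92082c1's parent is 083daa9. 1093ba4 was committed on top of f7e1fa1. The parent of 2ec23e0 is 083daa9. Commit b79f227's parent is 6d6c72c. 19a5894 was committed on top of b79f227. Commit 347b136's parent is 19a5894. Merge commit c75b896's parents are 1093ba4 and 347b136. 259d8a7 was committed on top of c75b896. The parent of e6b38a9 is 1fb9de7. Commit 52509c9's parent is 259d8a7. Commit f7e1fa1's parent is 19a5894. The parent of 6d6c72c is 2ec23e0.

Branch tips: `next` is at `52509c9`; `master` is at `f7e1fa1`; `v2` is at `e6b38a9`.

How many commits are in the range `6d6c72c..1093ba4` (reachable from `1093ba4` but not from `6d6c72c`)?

Reachable from 1093ba4: {083daa9, 1093ba4, 19a5894, 2ec23e0, 6d6c72c, b79f227, f7e1fa1}.
Reachable from 6d6c72c: {083daa9, 2ec23e0, 6d6c72c}.
In 1093ba4's history but not 6d6c72c's: {1093ba4, 19a5894, b79f227, f7e1fa1} — 4 commits.

4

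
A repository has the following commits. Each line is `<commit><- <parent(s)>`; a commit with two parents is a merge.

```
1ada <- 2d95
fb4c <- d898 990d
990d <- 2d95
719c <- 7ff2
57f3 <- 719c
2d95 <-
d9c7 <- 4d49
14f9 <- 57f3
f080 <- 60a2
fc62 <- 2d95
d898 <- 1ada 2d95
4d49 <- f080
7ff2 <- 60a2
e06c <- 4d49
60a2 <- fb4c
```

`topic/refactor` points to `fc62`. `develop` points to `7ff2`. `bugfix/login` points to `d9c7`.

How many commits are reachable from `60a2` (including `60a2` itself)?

6

Walking parent pointers from 60a2: reachable set = {1ada, 2d95, 60a2, 990d, d898, fb4c}.
That is 6 commits.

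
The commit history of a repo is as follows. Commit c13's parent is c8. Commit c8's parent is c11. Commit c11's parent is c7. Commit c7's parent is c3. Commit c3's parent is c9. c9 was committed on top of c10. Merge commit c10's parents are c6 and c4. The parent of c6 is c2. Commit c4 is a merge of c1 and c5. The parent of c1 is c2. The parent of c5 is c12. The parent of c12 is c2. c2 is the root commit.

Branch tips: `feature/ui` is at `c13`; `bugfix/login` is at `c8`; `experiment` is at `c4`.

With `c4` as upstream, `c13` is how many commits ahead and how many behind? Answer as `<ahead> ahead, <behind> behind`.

Reachable from c13: {c1, c10, c11, c12, c13, c2, c3, c4, c5, c6, c7, c8, c9}.
Reachable from c4: {c1, c12, c2, c4, c5}.
Only in c13's history (ahead): {c10, c11, c13, c3, c6, c7, c8, c9} — 8.
Only in c4's history (behind): {} — 0.

8 ahead, 0 behind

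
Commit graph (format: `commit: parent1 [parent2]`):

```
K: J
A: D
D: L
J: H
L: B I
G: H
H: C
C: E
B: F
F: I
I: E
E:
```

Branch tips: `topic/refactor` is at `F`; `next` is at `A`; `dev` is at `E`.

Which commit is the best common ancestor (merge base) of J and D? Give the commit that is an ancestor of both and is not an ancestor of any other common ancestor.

E

Ancestors of J: {C, E, H, J}.
Ancestors of D: {B, D, E, F, I, L}.
Common ancestors: {E}.
The only common ancestor is E, so it is the merge base.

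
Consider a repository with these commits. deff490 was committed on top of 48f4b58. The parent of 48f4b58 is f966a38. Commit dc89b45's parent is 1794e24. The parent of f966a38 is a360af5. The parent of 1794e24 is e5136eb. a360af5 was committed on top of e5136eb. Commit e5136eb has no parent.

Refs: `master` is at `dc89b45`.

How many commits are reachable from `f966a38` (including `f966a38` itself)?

3

Walking parent pointers from f966a38: reachable set = {a360af5, e5136eb, f966a38}.
That is 3 commits.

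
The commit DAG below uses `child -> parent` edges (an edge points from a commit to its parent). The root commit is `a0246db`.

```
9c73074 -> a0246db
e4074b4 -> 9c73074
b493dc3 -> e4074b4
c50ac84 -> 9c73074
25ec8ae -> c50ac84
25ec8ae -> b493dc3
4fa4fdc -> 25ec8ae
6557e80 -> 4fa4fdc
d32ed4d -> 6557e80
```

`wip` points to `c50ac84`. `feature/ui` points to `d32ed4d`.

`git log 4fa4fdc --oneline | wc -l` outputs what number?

7

Walking parent pointers from 4fa4fdc: reachable set = {25ec8ae, 4fa4fdc, 9c73074, a0246db, b493dc3, c50ac84, e4074b4}.
That is 7 commits.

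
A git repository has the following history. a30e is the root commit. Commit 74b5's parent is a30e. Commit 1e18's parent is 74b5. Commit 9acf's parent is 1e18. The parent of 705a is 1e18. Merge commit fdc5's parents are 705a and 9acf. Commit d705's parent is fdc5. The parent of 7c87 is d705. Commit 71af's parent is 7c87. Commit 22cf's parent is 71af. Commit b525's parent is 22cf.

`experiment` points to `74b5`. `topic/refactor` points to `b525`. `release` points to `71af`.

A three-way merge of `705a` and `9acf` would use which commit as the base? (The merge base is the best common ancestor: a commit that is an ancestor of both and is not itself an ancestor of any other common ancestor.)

Ancestors of 705a: {1e18, 705a, 74b5, a30e}.
Ancestors of 9acf: {1e18, 74b5, 9acf, a30e}.
Common ancestors: {1e18, 74b5, a30e}.
Among these, 1e18 is not an ancestor of any other common ancestor — it is the merge base.

1e18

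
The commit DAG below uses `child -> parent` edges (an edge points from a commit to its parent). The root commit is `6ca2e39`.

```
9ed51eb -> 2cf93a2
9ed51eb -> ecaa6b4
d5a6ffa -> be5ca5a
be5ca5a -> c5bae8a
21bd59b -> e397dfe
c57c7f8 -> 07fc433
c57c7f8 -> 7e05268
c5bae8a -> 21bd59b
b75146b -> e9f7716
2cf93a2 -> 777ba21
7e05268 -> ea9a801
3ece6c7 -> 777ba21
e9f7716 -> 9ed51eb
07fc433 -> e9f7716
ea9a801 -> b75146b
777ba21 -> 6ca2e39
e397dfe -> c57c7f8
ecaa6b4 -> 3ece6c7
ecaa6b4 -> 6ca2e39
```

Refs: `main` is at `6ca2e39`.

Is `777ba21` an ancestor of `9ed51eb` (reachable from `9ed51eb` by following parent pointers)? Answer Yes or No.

Yes

Ancestors of 9ed51eb (commits reachable by following parents): {2cf93a2, 3ece6c7, 6ca2e39, 777ba21, 9ed51eb, ecaa6b4}.
777ba21 is in that set, so it is an ancestor of 9ed51eb.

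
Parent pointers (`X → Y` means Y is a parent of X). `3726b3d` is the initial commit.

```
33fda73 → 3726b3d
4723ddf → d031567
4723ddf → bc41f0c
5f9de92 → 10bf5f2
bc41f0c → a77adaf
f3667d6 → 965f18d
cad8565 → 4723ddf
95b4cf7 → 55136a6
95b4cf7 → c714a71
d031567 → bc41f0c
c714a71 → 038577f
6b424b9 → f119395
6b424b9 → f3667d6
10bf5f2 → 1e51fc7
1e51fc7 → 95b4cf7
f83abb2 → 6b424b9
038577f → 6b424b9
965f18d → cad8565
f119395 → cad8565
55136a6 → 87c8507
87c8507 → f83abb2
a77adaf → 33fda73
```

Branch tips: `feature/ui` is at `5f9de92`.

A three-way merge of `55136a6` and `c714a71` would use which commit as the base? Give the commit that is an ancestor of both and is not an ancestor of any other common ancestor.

6b424b9

Ancestors of 55136a6: {33fda73, 3726b3d, 4723ddf, 55136a6, 6b424b9, 87c8507, 965f18d, a77adaf, bc41f0c, cad8565, d031567, f119395, f3667d6, f83abb2}.
Ancestors of c714a71: {038577f, 33fda73, 3726b3d, 4723ddf, 6b424b9, 965f18d, a77adaf, bc41f0c, c714a71, cad8565, d031567, f119395, f3667d6}.
Common ancestors: {33fda73, 3726b3d, 4723ddf, 6b424b9, 965f18d, a77adaf, bc41f0c, cad8565, d031567, f119395, f3667d6}.
Among these, 6b424b9 is not an ancestor of any other common ancestor — it is the merge base.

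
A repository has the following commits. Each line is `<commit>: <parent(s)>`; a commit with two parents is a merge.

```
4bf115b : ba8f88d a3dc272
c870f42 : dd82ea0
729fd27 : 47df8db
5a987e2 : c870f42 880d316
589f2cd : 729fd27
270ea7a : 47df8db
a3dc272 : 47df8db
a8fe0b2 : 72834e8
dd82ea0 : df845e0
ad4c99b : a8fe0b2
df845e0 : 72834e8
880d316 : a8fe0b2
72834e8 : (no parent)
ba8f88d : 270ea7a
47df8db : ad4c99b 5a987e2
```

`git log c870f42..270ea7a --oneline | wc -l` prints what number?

Reachable from 270ea7a: {270ea7a, 47df8db, 5a987e2, 72834e8, 880d316, a8fe0b2, ad4c99b, c870f42, dd82ea0, df845e0}.
Reachable from c870f42: {72834e8, c870f42, dd82ea0, df845e0}.
In 270ea7a's history but not c870f42's: {270ea7a, 47df8db, 5a987e2, 880d316, a8fe0b2, ad4c99b} — 6 commits.

6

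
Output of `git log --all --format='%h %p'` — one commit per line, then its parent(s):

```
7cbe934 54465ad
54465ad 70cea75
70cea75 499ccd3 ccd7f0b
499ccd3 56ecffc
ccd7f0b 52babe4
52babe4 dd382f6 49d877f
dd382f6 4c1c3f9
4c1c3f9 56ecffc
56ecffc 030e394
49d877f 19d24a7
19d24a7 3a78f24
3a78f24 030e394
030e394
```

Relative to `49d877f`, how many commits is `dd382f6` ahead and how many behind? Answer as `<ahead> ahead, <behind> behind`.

Reachable from dd382f6: {030e394, 4c1c3f9, 56ecffc, dd382f6}.
Reachable from 49d877f: {030e394, 19d24a7, 3a78f24, 49d877f}.
Only in dd382f6's history (ahead): {4c1c3f9, 56ecffc, dd382f6} — 3.
Only in 49d877f's history (behind): {19d24a7, 3a78f24, 49d877f} — 3.

3 ahead, 3 behind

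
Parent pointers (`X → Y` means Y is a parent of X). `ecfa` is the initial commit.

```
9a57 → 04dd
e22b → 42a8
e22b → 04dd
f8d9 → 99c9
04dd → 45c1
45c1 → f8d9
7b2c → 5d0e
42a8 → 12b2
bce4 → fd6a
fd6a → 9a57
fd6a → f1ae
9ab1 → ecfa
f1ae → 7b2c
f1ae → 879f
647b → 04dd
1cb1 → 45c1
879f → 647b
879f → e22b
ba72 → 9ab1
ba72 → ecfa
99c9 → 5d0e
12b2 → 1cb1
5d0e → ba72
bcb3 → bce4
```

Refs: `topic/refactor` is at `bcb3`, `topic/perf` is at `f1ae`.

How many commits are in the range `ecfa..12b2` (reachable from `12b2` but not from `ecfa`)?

8

Reachable from 12b2: {12b2, 1cb1, 45c1, 5d0e, 99c9, 9ab1, ba72, ecfa, f8d9}.
Reachable from ecfa: {ecfa}.
In 12b2's history but not ecfa's: {12b2, 1cb1, 45c1, 5d0e, 99c9, 9ab1, ba72, f8d9} — 8 commits.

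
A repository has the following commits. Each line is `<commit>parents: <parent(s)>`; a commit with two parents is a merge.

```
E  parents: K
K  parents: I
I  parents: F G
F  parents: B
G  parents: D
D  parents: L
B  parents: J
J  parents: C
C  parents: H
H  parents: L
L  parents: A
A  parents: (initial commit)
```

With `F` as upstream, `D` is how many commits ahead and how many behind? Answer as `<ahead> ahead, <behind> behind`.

Reachable from D: {A, D, L}.
Reachable from F: {A, B, C, F, H, J, L}.
Only in D's history (ahead): {D} — 1.
Only in F's history (behind): {B, C, F, H, J} — 5.

1 ahead, 5 behind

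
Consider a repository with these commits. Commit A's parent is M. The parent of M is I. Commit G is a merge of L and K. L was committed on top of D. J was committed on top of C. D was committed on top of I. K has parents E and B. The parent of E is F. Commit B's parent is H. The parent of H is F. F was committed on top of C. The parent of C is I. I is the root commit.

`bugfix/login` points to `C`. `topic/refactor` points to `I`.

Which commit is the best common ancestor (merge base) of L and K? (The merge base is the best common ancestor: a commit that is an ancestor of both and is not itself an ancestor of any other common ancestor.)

I

Ancestors of L: {D, I, L}.
Ancestors of K: {B, C, E, F, H, I, K}.
Common ancestors: {I}.
The only common ancestor is I, so it is the merge base.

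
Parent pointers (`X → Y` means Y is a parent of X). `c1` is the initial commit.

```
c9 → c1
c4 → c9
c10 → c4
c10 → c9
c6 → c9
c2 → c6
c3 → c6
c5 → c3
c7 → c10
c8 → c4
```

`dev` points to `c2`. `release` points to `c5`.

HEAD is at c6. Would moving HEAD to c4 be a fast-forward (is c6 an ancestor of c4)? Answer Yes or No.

A fast-forward from c6 to c4 is possible iff c6 is an ancestor of c4.
Ancestors of c4: {c1, c4, c9}.
c6 is not among them, so fast-forward is not possible.

No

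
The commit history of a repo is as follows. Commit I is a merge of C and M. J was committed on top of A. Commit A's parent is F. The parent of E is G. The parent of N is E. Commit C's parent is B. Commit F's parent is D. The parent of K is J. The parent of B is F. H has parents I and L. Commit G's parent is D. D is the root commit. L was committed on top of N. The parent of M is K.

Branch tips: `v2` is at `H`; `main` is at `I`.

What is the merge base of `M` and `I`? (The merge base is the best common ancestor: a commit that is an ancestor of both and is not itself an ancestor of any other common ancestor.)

M

Ancestors of M: {A, D, F, J, K, M}.
Ancestors of I: {A, B, C, D, F, I, J, K, M}.
Common ancestors: {A, D, F, J, K, M}.
Among these, M is not an ancestor of any other common ancestor — it is the merge base.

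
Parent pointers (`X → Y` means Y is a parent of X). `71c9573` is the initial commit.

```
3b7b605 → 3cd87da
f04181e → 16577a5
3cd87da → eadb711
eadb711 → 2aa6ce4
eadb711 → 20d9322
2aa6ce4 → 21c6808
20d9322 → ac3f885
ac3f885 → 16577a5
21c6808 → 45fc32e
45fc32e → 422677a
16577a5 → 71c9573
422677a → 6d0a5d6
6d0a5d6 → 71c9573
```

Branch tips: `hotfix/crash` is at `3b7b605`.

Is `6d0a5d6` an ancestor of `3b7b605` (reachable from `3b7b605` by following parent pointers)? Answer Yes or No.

Yes

Ancestors of 3b7b605 (commits reachable by following parents): {16577a5, 20d9322, 21c6808, 2aa6ce4, 3b7b605, 3cd87da, 422677a, 45fc32e, 6d0a5d6, 71c9573, ac3f885, eadb711}.
6d0a5d6 is in that set, so it is an ancestor of 3b7b605.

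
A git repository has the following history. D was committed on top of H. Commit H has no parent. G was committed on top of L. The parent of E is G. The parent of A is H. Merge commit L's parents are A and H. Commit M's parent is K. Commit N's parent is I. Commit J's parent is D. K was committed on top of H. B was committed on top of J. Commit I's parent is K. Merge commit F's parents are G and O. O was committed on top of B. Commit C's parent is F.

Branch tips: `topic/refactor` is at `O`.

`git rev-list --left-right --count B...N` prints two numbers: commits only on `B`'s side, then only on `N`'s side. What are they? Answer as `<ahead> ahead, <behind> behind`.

Reachable from B: {B, D, H, J}.
Reachable from N: {H, I, K, N}.
Only in B's history (ahead): {B, D, J} — 3.
Only in N's history (behind): {I, K, N} — 3.

3 ahead, 3 behind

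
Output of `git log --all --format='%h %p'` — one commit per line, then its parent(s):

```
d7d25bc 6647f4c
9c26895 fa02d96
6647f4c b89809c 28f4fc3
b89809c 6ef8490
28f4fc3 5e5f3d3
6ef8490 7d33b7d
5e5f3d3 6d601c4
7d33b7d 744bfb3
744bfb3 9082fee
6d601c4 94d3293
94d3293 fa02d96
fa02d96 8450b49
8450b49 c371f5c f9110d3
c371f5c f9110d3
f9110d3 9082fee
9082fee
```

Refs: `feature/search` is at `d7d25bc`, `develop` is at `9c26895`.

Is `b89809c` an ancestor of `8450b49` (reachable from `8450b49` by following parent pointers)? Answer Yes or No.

No

Ancestors of 8450b49: {8450b49, 9082fee, c371f5c, f9110d3}.
b89809c is not in that set, so it is not an ancestor of 8450b49.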